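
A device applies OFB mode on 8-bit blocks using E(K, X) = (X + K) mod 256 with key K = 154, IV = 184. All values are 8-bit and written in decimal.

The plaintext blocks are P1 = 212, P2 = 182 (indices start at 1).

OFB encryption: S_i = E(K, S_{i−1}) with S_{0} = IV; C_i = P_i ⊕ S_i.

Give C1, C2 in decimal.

C1 = 134, C2 = 90

C1: S = E(K, 184) = 82; 212 ⊕ 82 = 134.
C2: S = E(K, 82) = 236; 182 ⊕ 236 = 90.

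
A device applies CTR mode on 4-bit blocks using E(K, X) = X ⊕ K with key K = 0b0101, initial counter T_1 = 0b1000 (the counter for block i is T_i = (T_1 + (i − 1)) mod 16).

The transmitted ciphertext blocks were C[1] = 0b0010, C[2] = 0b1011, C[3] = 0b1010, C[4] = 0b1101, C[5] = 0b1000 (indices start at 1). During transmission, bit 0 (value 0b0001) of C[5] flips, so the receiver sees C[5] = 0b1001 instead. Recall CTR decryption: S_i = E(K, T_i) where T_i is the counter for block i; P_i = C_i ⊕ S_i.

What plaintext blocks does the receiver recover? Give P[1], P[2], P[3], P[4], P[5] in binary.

Only C[5] changed, to 0b1001. In CTR, a change in C_i flips the same bit in P_i only; the keystream is unaffected. Decrypting the received ciphertext:
P[1]: T = 0b1000, S = E(K, T) = 0b1101; 0b0010 ⊕ 0b1101 = 0b1111.
P[2]: T = 0b1001, S = E(K, T) = 0b1100; 0b1011 ⊕ 0b1100 = 0b0111.
P[3]: T = 0b1010, S = E(K, T) = 0b1111; 0b1010 ⊕ 0b1111 = 0b0101.
P[4]: T = 0b1011, S = E(K, T) = 0b1110; 0b1101 ⊕ 0b1110 = 0b0011.
P[5]: T = 0b1100, S = E(K, T) = 0b1001; 0b1001 ⊕ 0b1001 = 0b0000.
Blocks that differ from the original plaintext: P[5].

P[1] = 0b1111, P[2] = 0b0111, P[3] = 0b0101, P[4] = 0b0011, P[5] = 0b0000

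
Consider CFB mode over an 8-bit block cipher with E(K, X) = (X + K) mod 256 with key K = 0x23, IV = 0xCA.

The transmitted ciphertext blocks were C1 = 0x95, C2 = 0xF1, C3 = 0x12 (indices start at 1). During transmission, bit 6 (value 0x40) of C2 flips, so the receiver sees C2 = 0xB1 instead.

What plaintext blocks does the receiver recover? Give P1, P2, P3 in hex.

P1 = 0x78, P2 = 0x09, P3 = 0xC6

CFB decryption: P_i = C_i ⊕ E(K, C_{i−1}), with C_{0} = IV.
Only C2 changed, to 0xB1. In CFB, a change in C_i flips the same bit in P_i and garbles P_{i+1}. Decrypting the received ciphertext:
P1: E(K, 0xCA) = 0xED; 0x95 ⊕ 0xED = 0x78.
P2: E(K, 0x95) = 0xB8; 0xB1 ⊕ 0xB8 = 0x09.
P3: E(K, 0xB1) = 0xD4; 0x12 ⊕ 0xD4 = 0xC6.
Blocks that differ from the original plaintext: P2, P3.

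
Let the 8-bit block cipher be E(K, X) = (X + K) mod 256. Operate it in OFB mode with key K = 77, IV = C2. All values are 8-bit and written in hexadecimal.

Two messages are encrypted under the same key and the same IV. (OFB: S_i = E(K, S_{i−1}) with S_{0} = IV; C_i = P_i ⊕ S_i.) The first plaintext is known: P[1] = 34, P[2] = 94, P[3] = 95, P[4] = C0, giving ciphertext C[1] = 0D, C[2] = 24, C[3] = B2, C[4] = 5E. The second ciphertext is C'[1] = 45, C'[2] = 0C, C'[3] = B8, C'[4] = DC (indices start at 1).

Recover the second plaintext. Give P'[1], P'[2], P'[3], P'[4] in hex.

In OFB with a reused IV, both messages share the same keystream S_i, so C_i ⊕ C'_i = P_i ⊕ P'_i and thus P'_i = P_i ⊕ C_i ⊕ C'_i.
P'[1]: 34 ⊕ 0D ⊕ 45 = 7C.
P'[2]: 94 ⊕ 24 ⊕ 0C = BC.
P'[3]: 95 ⊕ B2 ⊕ B8 = 9F.
P'[4]: C0 ⊕ 5E ⊕ DC = 42.

P'[1] = 7C, P'[2] = BC, P'[3] = 9F, P'[4] = 42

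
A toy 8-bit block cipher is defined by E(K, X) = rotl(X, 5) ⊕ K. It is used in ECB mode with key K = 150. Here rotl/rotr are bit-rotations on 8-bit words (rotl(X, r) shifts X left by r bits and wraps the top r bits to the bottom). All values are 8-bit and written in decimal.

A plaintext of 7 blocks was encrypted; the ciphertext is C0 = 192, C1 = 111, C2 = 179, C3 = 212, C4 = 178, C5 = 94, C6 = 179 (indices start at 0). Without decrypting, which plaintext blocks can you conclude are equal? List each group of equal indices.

P2 = P6

ECB encrypts each block independently with the same key, so equal ciphertext blocks imply equal plaintext blocks.
C2 = C6 = 179, so P2 = P6.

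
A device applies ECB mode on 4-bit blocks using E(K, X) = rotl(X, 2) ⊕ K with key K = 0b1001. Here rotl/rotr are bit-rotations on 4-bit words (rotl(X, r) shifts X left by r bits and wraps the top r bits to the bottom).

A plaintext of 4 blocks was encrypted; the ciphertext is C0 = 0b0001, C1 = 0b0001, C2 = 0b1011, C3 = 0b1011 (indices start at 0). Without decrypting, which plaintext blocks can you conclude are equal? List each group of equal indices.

ECB encrypts each block independently with the same key, so equal ciphertext blocks imply equal plaintext blocks.
C0 = C1 = 0b0001, so P0 = P1.
C2 = C3 = 0b1011, so P2 = P3.

P0 = P1; P2 = P3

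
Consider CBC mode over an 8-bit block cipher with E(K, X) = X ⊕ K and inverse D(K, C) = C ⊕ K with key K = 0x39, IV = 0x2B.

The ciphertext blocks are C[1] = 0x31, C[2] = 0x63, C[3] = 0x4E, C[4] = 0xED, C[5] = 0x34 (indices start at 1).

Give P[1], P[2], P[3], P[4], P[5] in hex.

CBC decryption: P_i = D(K, C_i) ⊕ C_{i−1}, with C_{0} = IV.
P[1]: D(K, 0x31) = 0x08; 0x08 ⊕ 0x2B = 0x23.
P[2]: D(K, 0x63) = 0x5A; 0x5A ⊕ 0x31 = 0x6B.
P[3]: D(K, 0x4E) = 0x77; 0x77 ⊕ 0x63 = 0x14.
P[4]: D(K, 0xED) = 0xD4; 0xD4 ⊕ 0x4E = 0x9A.
P[5]: D(K, 0x34) = 0x0D; 0x0D ⊕ 0xED = 0xE0.

P[1] = 0x23, P[2] = 0x6B, P[3] = 0x14, P[4] = 0x9A, P[5] = 0xE0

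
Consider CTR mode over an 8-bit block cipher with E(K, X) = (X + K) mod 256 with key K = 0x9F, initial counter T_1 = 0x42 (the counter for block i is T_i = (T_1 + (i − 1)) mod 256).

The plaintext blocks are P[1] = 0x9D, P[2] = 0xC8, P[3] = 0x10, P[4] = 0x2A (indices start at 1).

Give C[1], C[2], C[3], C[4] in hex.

CTR encryption: S_i = E(K, T_i) where T_i is the counter for block i; C_i = P_i ⊕ S_i.
C[1]: T = 0x42, S = E(K, T) = 0xE1; 0x9D ⊕ 0xE1 = 0x7C.
C[2]: T = 0x43, S = E(K, T) = 0xE2; 0xC8 ⊕ 0xE2 = 0x2A.
C[3]: T = 0x44, S = E(K, T) = 0xE3; 0x10 ⊕ 0xE3 = 0xF3.
C[4]: T = 0x45, S = E(K, T) = 0xE4; 0x2A ⊕ 0xE4 = 0xCE.

C[1] = 0x7C, C[2] = 0x2A, C[3] = 0xF3, C[4] = 0xCE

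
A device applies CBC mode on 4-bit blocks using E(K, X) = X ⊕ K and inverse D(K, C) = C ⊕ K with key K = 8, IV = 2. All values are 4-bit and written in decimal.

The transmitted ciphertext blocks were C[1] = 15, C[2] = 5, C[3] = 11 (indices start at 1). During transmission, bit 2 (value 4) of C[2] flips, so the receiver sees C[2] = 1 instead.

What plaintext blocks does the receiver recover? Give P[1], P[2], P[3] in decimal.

CBC decryption: P_i = D(K, C_i) ⊕ C_{i−1}, with C_{0} = IV.
Only C[2] changed, to 1. In CBC, a change in C_i garbles P_i and flips the same bit in P_{i+1}. Decrypting the received ciphertext:
P[1]: D(K, 15) = 7; 7 ⊕ 2 = 5.
P[2]: D(K, 1) = 9; 9 ⊕ 15 = 6.
P[3]: D(K, 11) = 3; 3 ⊕ 1 = 2.
Blocks that differ from the original plaintext: P[2], P[3].

P[1] = 5, P[2] = 6, P[3] = 2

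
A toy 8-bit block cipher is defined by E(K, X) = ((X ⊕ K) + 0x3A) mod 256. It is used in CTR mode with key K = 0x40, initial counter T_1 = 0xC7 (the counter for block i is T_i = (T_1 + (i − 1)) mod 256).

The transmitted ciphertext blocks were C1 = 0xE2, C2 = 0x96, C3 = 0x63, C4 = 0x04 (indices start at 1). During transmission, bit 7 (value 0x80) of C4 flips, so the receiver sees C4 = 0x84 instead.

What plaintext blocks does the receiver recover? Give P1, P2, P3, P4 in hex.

P1 = 0x23, P2 = 0x54, P3 = 0xA0, P4 = 0x40

CTR decryption: S_i = E(K, T_i) where T_i is the counter for block i; P_i = C_i ⊕ S_i.
Only C4 changed, to 0x84. In CTR, a change in C_i flips the same bit in P_i only; the keystream is unaffected. Decrypting the received ciphertext:
P1: T = 0xC7, S = E(K, T) = 0xC1; 0xE2 ⊕ 0xC1 = 0x23.
P2: T = 0xC8, S = E(K, T) = 0xC2; 0x96 ⊕ 0xC2 = 0x54.
P3: T = 0xC9, S = E(K, T) = 0xC3; 0x63 ⊕ 0xC3 = 0xA0.
P4: T = 0xCA, S = E(K, T) = 0xC4; 0x84 ⊕ 0xC4 = 0x40.
Blocks that differ from the original plaintext: P4.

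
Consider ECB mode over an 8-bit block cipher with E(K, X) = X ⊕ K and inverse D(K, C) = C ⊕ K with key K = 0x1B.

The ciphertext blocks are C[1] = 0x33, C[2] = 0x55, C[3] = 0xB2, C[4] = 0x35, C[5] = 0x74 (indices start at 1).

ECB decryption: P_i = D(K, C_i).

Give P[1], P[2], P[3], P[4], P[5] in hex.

P[1]: D(K, 0x33) = 0x28.
P[2]: D(K, 0x55) = 0x4E.
P[3]: D(K, 0xB2) = 0xA9.
P[4]: D(K, 0x35) = 0x2E.
P[5]: D(K, 0x74) = 0x6F.

P[1] = 0x28, P[2] = 0x4E, P[3] = 0xA9, P[4] = 0x2E, P[5] = 0x6F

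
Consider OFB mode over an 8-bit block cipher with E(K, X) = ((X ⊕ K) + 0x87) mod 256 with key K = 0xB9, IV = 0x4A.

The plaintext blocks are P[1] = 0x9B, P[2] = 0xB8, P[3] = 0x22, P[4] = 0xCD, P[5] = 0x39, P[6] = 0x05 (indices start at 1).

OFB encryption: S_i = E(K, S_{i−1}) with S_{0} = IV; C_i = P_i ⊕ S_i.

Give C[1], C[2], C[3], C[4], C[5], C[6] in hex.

C[1]: S = E(K, 0x4A) = 0x7A; 0x9B ⊕ 0x7A = 0xE1.
C[2]: S = E(K, 0x7A) = 0x4A; 0xB8 ⊕ 0x4A = 0xF2.
C[3]: S = E(K, 0x4A) = 0x7A; 0x22 ⊕ 0x7A = 0x58.
C[4]: S = E(K, 0x7A) = 0x4A; 0xCD ⊕ 0x4A = 0x87.
C[5]: S = E(K, 0x4A) = 0x7A; 0x39 ⊕ 0x7A = 0x43.
C[6]: S = E(K, 0x7A) = 0x4A; 0x05 ⊕ 0x4A = 0x4F.

C[1] = 0xE1, C[2] = 0xF2, C[3] = 0x58, C[4] = 0x87, C[5] = 0x43, C[6] = 0x4F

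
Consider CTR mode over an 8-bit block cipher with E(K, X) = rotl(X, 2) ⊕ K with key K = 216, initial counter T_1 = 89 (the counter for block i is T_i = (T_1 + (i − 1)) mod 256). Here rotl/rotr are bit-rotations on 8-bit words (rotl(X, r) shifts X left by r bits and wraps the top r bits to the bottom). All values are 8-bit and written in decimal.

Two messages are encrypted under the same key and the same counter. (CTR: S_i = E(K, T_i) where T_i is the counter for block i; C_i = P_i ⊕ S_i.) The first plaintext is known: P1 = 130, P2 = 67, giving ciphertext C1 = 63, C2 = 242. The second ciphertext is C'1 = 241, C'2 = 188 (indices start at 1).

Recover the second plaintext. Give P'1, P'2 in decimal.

P'1 = 76, P'2 = 13

In CTR with a reused counter, both messages share the same keystream S_i, so C_i ⊕ C'_i = P_i ⊕ P'_i and thus P'_i = P_i ⊕ C_i ⊕ C'_i.
P'1: 130 ⊕ 63 ⊕ 241 = 76.
P'2: 67 ⊕ 242 ⊕ 188 = 13.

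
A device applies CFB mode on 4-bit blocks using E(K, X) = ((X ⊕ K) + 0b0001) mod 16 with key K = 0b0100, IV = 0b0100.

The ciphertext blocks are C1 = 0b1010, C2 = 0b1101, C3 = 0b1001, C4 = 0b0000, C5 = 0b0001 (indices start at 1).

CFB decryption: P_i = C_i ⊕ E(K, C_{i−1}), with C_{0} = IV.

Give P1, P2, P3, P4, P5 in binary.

P1 = 0b1011, P2 = 0b0010, P3 = 0b0011, P4 = 0b1110, P5 = 0b0100

P1: E(K, 0b0100) = 0b0001; 0b1010 ⊕ 0b0001 = 0b1011.
P2: E(K, 0b1010) = 0b1111; 0b1101 ⊕ 0b1111 = 0b0010.
P3: E(K, 0b1101) = 0b1010; 0b1001 ⊕ 0b1010 = 0b0011.
P4: E(K, 0b1001) = 0b1110; 0b0000 ⊕ 0b1110 = 0b1110.
P5: E(K, 0b0000) = 0b0101; 0b0001 ⊕ 0b0101 = 0b0100.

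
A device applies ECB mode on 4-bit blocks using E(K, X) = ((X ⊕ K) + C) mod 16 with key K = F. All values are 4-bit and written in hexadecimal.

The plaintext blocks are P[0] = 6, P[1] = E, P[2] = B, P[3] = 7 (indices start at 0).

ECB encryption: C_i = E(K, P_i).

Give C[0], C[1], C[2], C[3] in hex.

C[0] = 5, C[1] = D, C[2] = 0, C[3] = 4

C[0]: E(K, 6) = 5.
C[1]: E(K, E) = D.
C[2]: E(K, B) = 0.
C[3]: E(K, 7) = 4.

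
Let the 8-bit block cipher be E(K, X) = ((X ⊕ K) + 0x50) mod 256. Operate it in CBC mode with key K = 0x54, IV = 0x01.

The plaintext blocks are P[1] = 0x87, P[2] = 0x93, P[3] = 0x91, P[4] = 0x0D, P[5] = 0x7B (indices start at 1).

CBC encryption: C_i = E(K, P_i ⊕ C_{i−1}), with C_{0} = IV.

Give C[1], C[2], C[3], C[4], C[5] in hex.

C[1]: P[1] ⊕ 0x01 = 0x86; E(K, 0x86) = 0x22.
C[2]: P[2] ⊕ 0x22 = 0xB1; E(K, 0xB1) = 0x35.
C[3]: P[3] ⊕ 0x35 = 0xA4; E(K, 0xA4) = 0x40.
C[4]: P[4] ⊕ 0x40 = 0x4D; E(K, 0x4D) = 0x69.
C[5]: P[5] ⊕ 0x69 = 0x12; E(K, 0x12) = 0x96.

C[1] = 0x22, C[2] = 0x35, C[3] = 0x40, C[4] = 0x69, C[5] = 0x96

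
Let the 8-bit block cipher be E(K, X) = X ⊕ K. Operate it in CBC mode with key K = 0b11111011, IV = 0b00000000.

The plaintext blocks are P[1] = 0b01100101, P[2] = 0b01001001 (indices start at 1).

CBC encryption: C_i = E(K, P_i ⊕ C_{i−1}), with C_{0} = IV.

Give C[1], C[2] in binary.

C[1]: P[1] ⊕ 0b00000000 = 0b01100101; E(K, 0b01100101) = 0b10011110.
C[2]: P[2] ⊕ 0b10011110 = 0b11010111; E(K, 0b11010111) = 0b00101100.

C[1] = 0b10011110, C[2] = 0b00101100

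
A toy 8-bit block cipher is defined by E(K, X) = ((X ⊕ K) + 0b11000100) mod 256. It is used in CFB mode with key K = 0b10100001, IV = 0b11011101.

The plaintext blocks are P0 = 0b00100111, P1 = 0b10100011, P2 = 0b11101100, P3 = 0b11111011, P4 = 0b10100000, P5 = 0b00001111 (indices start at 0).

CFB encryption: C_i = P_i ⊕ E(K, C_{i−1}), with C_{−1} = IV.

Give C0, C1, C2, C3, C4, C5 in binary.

C0 = 0b01100111, C1 = 0b00101001, C2 = 0b10100000, C3 = 0b00111110, C4 = 0b11000011, C5 = 0b00101001

C0: E(K, 0b11011101) = 0b01000000; 0b00100111 ⊕ 0b01000000 = 0b01100111.
C1: E(K, 0b01100111) = 0b10001010; 0b10100011 ⊕ 0b10001010 = 0b00101001.
C2: E(K, 0b00101001) = 0b01001100; 0b11101100 ⊕ 0b01001100 = 0b10100000.
C3: E(K, 0b10100000) = 0b11000101; 0b11111011 ⊕ 0b11000101 = 0b00111110.
C4: E(K, 0b00111110) = 0b01100011; 0b10100000 ⊕ 0b01100011 = 0b11000011.
C5: E(K, 0b11000011) = 0b00100110; 0b00001111 ⊕ 0b00100110 = 0b00101001.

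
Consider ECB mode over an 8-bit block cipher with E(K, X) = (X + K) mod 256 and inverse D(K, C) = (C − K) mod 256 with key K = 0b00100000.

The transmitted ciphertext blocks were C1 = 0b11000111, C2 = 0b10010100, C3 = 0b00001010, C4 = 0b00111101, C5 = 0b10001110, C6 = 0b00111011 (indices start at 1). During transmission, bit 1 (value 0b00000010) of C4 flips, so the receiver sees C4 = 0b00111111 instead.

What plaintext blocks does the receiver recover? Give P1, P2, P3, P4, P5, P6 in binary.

ECB decryption: P_i = D(K, C_i).
Only C4 changed, to 0b00111111. In ECB, a change in C_i affects only P_i. Decrypting the received ciphertext:
P1: D(K, 0b11000111) = 0b10100111.
P2: D(K, 0b10010100) = 0b01110100.
P3: D(K, 0b00001010) = 0b11101010.
P4: D(K, 0b00111111) = 0b00011111.
P5: D(K, 0b10001110) = 0b01101110.
P6: D(K, 0b00111011) = 0b00011011.
Blocks that differ from the original plaintext: P4.

P1 = 0b10100111, P2 = 0b01110100, P3 = 0b11101010, P4 = 0b00011111, P5 = 0b01101110, P6 = 0b00011011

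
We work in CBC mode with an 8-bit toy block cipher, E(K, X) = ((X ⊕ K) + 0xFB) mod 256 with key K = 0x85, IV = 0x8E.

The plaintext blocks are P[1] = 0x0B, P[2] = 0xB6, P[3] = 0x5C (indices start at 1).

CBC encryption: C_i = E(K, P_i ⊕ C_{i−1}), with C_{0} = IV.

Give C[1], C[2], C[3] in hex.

C[1]: P[1] ⊕ 0x8E = 0x85; E(K, 0x85) = 0xFB.
C[2]: P[2] ⊕ 0xFB = 0x4D; E(K, 0x4D) = 0xC3.
C[3]: P[3] ⊕ 0xC3 = 0x9F; E(K, 0x9F) = 0x15.

C[1] = 0xFB, C[2] = 0xC3, C[3] = 0x15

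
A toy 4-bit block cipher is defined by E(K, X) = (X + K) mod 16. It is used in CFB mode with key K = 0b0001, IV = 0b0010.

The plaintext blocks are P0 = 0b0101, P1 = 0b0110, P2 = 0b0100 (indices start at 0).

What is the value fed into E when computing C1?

CFB encryption: C_i = P_i ⊕ E(K, C_{i−1}), with C_{−1} = IV.
C0: E(K, 0b0010) = 0b0011; 0b0101 ⊕ 0b0011 = 0b0110.
C1: E(K, 0b0110) = 0b0111; 0b0110 ⊕ 0b0111 = 0b0001.
So the input to E for block 1 is 0b0110.

0b0110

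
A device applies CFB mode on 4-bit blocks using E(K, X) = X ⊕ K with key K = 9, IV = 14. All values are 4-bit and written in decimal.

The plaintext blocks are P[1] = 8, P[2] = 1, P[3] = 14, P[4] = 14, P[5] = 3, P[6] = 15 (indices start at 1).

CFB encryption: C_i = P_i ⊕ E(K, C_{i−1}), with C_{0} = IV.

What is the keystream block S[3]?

14

C[1]: E(K, 14) = 7; 8 ⊕ 7 = 15.
C[2]: E(K, 15) = 6; 1 ⊕ 6 = 7.
C[3]: E(K, 7) = 14; 14 ⊕ 14 = 0.
So S[3] = 14.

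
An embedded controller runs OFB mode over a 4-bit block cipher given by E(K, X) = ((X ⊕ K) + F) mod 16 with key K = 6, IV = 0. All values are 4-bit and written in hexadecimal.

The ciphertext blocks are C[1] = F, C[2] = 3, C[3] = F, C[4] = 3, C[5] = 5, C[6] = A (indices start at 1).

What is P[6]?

P[6] = C

OFB decryption: S_i = E(K, S_{i−1}) with S_{0} = IV; P_i = C_i ⊕ S_i.
P[1]: S = E(K, 0) = 5; F ⊕ 5 = A.
P[2]: S = E(K, 5) = 2; 3 ⊕ 2 = 1.
P[3]: S = E(K, 2) = 3; F ⊕ 3 = C.
P[4]: S = E(K, 3) = 4; 3 ⊕ 4 = 7.
P[5]: S = E(K, 4) = 1; 5 ⊕ 1 = 4.
P[6]: S = E(K, 1) = 6; A ⊕ 6 = C.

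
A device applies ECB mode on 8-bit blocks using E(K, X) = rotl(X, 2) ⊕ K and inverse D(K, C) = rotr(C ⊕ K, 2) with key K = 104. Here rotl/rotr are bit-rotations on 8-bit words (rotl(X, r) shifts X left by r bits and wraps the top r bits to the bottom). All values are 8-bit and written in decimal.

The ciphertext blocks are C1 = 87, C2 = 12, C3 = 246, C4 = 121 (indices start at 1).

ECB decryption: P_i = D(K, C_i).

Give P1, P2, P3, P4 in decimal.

P1 = 207, P2 = 25, P3 = 167, P4 = 68

P1: D(K, 87) = 207.
P2: D(K, 12) = 25.
P3: D(K, 246) = 167.
P4: D(K, 121) = 68.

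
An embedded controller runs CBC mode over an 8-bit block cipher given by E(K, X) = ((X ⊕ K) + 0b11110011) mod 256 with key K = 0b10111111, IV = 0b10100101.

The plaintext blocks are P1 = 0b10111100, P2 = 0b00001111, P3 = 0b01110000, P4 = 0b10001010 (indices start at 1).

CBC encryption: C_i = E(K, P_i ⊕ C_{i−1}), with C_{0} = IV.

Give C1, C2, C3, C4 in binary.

C1 = 0b10011001, C2 = 0b00011100, C3 = 0b11000110, C4 = 0b11100110

C1: P1 ⊕ 0b10100101 = 0b00011001; E(K, 0b00011001) = 0b10011001.
C2: P2 ⊕ 0b10011001 = 0b10010110; E(K, 0b10010110) = 0b00011100.
C3: P3 ⊕ 0b00011100 = 0b01101100; E(K, 0b01101100) = 0b11000110.
C4: P4 ⊕ 0b11000110 = 0b01001100; E(K, 0b01001100) = 0b11100110.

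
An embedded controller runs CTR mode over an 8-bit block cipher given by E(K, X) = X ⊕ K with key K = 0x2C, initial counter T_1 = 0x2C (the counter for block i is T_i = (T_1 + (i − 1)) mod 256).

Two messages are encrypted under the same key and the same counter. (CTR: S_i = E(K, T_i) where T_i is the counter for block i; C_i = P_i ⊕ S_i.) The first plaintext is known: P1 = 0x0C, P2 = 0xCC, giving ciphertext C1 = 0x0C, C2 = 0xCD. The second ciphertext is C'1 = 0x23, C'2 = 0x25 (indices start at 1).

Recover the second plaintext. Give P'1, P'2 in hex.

In CTR with a reused counter, both messages share the same keystream S_i, so C_i ⊕ C'_i = P_i ⊕ P'_i and thus P'_i = P_i ⊕ C_i ⊕ C'_i.
P'1: 0x0C ⊕ 0x0C ⊕ 0x23 = 0x23.
P'2: 0xCC ⊕ 0xCD ⊕ 0x25 = 0x24.

P'1 = 0x23, P'2 = 0x24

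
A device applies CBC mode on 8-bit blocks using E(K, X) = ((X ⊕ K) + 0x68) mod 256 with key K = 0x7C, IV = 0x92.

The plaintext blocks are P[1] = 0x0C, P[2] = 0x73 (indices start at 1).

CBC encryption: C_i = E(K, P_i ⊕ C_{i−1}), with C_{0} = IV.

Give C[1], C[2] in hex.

C[1] = 0x4A, C[2] = 0xAD

C[1]: P[1] ⊕ 0x92 = 0x9E; E(K, 0x9E) = 0x4A.
C[2]: P[2] ⊕ 0x4A = 0x39; E(K, 0x39) = 0xAD.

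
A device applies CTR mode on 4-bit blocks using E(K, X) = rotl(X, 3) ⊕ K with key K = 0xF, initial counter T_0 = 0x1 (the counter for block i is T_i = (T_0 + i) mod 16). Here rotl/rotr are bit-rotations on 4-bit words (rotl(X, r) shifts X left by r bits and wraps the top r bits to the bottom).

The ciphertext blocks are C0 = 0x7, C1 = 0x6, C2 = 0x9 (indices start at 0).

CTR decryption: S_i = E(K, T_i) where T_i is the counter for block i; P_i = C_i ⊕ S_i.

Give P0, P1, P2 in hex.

P0 = 0x0, P1 = 0x8, P2 = 0xF

P0: T = 0x1, S = E(K, T) = 0x7; 0x7 ⊕ 0x7 = 0x0.
P1: T = 0x2, S = E(K, T) = 0xE; 0x6 ⊕ 0xE = 0x8.
P2: T = 0x3, S = E(K, T) = 0x6; 0x9 ⊕ 0x6 = 0xF.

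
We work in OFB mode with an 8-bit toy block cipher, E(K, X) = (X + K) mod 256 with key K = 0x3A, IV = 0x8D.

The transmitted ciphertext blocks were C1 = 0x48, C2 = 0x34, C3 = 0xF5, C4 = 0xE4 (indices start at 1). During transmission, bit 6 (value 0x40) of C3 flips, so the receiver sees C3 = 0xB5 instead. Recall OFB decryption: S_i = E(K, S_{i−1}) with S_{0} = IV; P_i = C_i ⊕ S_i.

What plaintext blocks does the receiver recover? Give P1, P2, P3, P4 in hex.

Only C3 changed, to 0xB5. In OFB, a change in C_i flips the same bit in P_i only; the keystream is unaffected. Decrypting the received ciphertext:
P1: S = E(K, 0x8D) = 0xC7; 0x48 ⊕ 0xC7 = 0x8F.
P2: S = E(K, 0xC7) = 0x01; 0x34 ⊕ 0x01 = 0x35.
P3: S = E(K, 0x01) = 0x3B; 0xB5 ⊕ 0x3B = 0x8E.
P4: S = E(K, 0x3B) = 0x75; 0xE4 ⊕ 0x75 = 0x91.
Blocks that differ from the original plaintext: P3.

P1 = 0x8F, P2 = 0x35, P3 = 0x8E, P4 = 0x91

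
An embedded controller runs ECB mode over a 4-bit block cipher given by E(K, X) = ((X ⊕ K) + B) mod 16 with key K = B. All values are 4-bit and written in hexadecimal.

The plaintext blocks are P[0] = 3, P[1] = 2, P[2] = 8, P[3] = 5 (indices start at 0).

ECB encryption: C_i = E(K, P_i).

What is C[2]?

C[2]: E(K, 8) = E.

C[2] = E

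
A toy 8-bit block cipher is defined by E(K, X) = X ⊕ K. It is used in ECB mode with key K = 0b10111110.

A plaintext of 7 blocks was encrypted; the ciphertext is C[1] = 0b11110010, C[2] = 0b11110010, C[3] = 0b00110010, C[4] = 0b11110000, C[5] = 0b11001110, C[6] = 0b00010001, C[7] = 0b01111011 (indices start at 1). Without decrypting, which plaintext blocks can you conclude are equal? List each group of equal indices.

P[1] = P[2]

ECB encrypts each block independently with the same key, so equal ciphertext blocks imply equal plaintext blocks.
C[1] = C[2] = 0b11110010, so P[1] = P[2].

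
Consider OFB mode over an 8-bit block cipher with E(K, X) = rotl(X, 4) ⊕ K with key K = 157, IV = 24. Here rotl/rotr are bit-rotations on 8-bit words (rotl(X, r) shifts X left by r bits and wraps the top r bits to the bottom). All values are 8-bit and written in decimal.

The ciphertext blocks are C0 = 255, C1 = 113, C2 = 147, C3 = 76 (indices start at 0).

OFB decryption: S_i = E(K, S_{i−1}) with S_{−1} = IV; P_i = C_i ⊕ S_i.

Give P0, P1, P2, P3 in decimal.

P0 = 227, P1 = 45, P2 = 203, P3 = 84

P0: S = E(K, 24) = 28; 255 ⊕ 28 = 227.
P1: S = E(K, 28) = 92; 113 ⊕ 92 = 45.
P2: S = E(K, 92) = 88; 147 ⊕ 88 = 203.
P3: S = E(K, 88) = 24; 76 ⊕ 24 = 84.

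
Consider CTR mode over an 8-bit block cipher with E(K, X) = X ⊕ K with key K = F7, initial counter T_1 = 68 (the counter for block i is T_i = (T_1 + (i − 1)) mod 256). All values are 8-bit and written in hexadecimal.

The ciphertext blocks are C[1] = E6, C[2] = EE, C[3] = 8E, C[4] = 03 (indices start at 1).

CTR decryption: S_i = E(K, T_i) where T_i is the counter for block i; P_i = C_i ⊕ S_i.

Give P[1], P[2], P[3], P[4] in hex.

P[1] = 79, P[2] = 70, P[3] = 13, P[4] = 9F

P[1]: T = 68, S = E(K, T) = 9F; E6 ⊕ 9F = 79.
P[2]: T = 69, S = E(K, T) = 9E; EE ⊕ 9E = 70.
P[3]: T = 6A, S = E(K, T) = 9D; 8E ⊕ 9D = 13.
P[4]: T = 6B, S = E(K, T) = 9C; 03 ⊕ 9C = 9F.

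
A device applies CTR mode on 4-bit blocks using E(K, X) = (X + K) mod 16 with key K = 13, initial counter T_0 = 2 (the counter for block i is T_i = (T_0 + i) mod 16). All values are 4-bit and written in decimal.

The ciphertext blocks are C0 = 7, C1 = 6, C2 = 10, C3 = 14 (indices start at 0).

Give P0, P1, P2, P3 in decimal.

P0 = 8, P1 = 6, P2 = 11, P3 = 12

CTR decryption: S_i = E(K, T_i) where T_i is the counter for block i; P_i = C_i ⊕ S_i.
P0: T = 2, S = E(K, T) = 15; 7 ⊕ 15 = 8.
P1: T = 3, S = E(K, T) = 0; 6 ⊕ 0 = 6.
P2: T = 4, S = E(K, T) = 1; 10 ⊕ 1 = 11.
P3: T = 5, S = E(K, T) = 2; 14 ⊕ 2 = 12.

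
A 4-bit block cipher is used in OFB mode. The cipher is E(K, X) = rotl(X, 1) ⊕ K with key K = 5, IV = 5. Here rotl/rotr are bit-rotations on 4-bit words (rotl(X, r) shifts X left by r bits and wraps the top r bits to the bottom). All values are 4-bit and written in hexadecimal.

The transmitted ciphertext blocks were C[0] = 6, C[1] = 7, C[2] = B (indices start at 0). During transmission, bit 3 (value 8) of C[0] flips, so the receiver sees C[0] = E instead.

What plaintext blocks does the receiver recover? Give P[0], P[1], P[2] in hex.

P[0] = 1, P[1] = D, P[2] = B

OFB decryption: S_i = E(K, S_{i−1}) with S_{−1} = IV; P_i = C_i ⊕ S_i.
Only C[0] changed, to E. In OFB, a change in C_i flips the same bit in P_i only; the keystream is unaffected. Decrypting the received ciphertext:
P[0]: S = E(K, 5) = F; E ⊕ F = 1.
P[1]: S = E(K, F) = A; 7 ⊕ A = D.
P[2]: S = E(K, A) = 0; B ⊕ 0 = B.
Blocks that differ from the original plaintext: P[0].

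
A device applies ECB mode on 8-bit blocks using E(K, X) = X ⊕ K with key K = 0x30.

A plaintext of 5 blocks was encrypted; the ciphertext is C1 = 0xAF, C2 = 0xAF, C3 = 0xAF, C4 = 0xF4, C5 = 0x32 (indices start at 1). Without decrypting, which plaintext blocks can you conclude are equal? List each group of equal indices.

ECB encrypts each block independently with the same key, so equal ciphertext blocks imply equal plaintext blocks.
C1 = C2 = C3 = 0xAF, so P1 = P2 = P3.

P1 = P2 = P3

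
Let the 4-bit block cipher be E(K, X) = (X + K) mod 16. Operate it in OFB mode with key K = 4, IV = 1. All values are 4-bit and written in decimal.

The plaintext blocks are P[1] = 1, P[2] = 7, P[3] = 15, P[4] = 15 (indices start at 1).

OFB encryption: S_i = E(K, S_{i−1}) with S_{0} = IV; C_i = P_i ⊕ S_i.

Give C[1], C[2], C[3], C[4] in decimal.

C[1] = 4, C[2] = 14, C[3] = 2, C[4] = 14

C[1]: S = E(K, 1) = 5; 1 ⊕ 5 = 4.
C[2]: S = E(K, 5) = 9; 7 ⊕ 9 = 14.
C[3]: S = E(K, 9) = 13; 15 ⊕ 13 = 2.
C[4]: S = E(K, 13) = 1; 15 ⊕ 1 = 14.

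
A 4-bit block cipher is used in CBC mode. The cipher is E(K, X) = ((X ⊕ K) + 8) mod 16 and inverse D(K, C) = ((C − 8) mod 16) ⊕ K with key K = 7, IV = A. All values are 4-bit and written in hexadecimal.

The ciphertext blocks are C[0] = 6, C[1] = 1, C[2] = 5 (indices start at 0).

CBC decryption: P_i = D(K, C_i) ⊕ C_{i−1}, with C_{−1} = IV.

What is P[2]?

P[2]: D(K, 5) = A; A ⊕ 1 = B.

P[2] = B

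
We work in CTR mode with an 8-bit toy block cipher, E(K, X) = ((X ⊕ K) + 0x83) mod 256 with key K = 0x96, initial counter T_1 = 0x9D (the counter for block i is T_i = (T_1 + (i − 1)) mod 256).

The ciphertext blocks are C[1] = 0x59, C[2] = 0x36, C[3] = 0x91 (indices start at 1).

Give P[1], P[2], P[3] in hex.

P[1] = 0xD7, P[2] = 0xBD, P[3] = 0x1D

CTR decryption: S_i = E(K, T_i) where T_i is the counter for block i; P_i = C_i ⊕ S_i.
P[1]: T = 0x9D, S = E(K, T) = 0x8E; 0x59 ⊕ 0x8E = 0xD7.
P[2]: T = 0x9E, S = E(K, T) = 0x8B; 0x36 ⊕ 0x8B = 0xBD.
P[3]: T = 0x9F, S = E(K, T) = 0x8C; 0x91 ⊕ 0x8C = 0x1D.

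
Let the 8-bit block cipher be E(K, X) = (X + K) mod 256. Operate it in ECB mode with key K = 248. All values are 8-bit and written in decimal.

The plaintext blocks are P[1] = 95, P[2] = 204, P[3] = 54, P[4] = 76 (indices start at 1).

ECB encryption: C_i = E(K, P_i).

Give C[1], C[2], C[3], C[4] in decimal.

C[1] = 87, C[2] = 196, C[3] = 46, C[4] = 68

C[1]: E(K, 95) = 87.
C[2]: E(K, 204) = 196.
C[3]: E(K, 54) = 46.
C[4]: E(K, 76) = 68.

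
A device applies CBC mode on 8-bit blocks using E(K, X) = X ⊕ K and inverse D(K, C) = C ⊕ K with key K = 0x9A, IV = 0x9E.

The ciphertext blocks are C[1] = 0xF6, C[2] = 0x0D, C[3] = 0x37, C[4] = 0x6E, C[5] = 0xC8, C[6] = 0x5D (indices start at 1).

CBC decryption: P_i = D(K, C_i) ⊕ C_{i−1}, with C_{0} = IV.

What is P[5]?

P[5] = 0x3C

P[5]: D(K, 0xC8) = 0x52; 0x52 ⊕ 0x6E = 0x3C.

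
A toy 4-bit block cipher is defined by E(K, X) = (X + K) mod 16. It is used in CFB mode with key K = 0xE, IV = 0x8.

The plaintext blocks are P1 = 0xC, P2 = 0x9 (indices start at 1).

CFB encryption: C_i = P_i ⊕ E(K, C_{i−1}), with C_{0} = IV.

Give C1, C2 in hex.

C1: E(K, 0x8) = 0x6; 0xC ⊕ 0x6 = 0xA.
C2: E(K, 0xA) = 0x8; 0x9 ⊕ 0x8 = 0x1.

C1 = 0xA, C2 = 0x1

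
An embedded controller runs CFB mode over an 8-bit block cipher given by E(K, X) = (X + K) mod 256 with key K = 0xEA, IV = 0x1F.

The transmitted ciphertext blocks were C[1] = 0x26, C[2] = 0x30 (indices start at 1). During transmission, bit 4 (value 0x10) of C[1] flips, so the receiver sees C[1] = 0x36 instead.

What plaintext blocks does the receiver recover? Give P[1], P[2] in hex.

P[1] = 0x3F, P[2] = 0x10

CFB decryption: P_i = C_i ⊕ E(K, C_{i−1}), with C_{0} = IV.
Only C[1] changed, to 0x36. In CFB, a change in C_i flips the same bit in P_i and garbles P_{i+1}. Decrypting the received ciphertext:
P[1]: E(K, 0x1F) = 0x09; 0x36 ⊕ 0x09 = 0x3F.
P[2]: E(K, 0x36) = 0x20; 0x30 ⊕ 0x20 = 0x10.
Blocks that differ from the original plaintext: P[1], P[2].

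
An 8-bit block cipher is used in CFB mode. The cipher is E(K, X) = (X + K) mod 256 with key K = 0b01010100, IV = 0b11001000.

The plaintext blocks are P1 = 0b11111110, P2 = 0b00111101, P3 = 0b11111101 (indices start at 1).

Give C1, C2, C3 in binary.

CFB encryption: C_i = P_i ⊕ E(K, C_{i−1}), with C_{0} = IV.
C1: E(K, 0b11001000) = 0b00011100; 0b11111110 ⊕ 0b00011100 = 0b11100010.
C2: E(K, 0b11100010) = 0b00110110; 0b00111101 ⊕ 0b00110110 = 0b00001011.
C3: E(K, 0b00001011) = 0b01011111; 0b11111101 ⊕ 0b01011111 = 0b10100010.

C1 = 0b11100010, C2 = 0b00001011, C3 = 0b10100010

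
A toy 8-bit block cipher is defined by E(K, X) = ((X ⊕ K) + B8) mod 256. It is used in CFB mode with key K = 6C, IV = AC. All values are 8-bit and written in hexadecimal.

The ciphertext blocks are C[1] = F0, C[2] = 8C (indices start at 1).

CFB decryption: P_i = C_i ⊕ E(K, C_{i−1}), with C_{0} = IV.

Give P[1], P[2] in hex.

P[1] = 88, P[2] = D8

P[1]: E(K, AC) = 78; F0 ⊕ 78 = 88.
P[2]: E(K, F0) = 54; 8C ⊕ 54 = D8.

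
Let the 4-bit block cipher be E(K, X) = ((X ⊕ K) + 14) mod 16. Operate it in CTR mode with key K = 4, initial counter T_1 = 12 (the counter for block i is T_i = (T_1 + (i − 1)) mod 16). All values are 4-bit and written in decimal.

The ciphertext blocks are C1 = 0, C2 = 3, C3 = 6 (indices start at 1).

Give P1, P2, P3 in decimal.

CTR decryption: S_i = E(K, T_i) where T_i is the counter for block i; P_i = C_i ⊕ S_i.
P1: T = 12, S = E(K, T) = 6; 0 ⊕ 6 = 6.
P2: T = 13, S = E(K, T) = 7; 3 ⊕ 7 = 4.
P3: T = 14, S = E(K, T) = 8; 6 ⊕ 8 = 14.

P1 = 6, P2 = 4, P3 = 14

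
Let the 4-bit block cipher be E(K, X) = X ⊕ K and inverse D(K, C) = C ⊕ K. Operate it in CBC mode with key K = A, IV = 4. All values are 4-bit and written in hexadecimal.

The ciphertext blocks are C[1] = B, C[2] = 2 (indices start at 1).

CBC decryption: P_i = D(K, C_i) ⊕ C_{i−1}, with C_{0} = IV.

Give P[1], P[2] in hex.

P[1] = 5, P[2] = 3

P[1]: D(K, B) = 1; 1 ⊕ 4 = 5.
P[2]: D(K, 2) = 8; 8 ⊕ B = 3.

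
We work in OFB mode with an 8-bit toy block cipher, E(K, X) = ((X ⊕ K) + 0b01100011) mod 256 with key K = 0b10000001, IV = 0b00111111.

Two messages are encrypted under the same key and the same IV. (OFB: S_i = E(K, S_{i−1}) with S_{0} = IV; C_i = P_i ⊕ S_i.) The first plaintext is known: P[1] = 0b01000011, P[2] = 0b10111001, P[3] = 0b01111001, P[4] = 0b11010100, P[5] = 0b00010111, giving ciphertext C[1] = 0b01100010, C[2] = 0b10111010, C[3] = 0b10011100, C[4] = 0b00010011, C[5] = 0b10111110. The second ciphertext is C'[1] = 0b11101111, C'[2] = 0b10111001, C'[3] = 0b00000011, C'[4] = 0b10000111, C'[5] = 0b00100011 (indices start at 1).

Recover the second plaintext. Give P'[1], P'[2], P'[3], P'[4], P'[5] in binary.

In OFB with a reused IV, both messages share the same keystream S_i, so C_i ⊕ C'_i = P_i ⊕ P'_i and thus P'_i = P_i ⊕ C_i ⊕ C'_i.
P'[1]: 0b01000011 ⊕ 0b01100010 ⊕ 0b11101111 = 0b11001110.
P'[2]: 0b10111001 ⊕ 0b10111010 ⊕ 0b10111001 = 0b10111010.
P'[3]: 0b01111001 ⊕ 0b10011100 ⊕ 0b00000011 = 0b11100110.
P'[4]: 0b11010100 ⊕ 0b00010011 ⊕ 0b10000111 = 0b01000000.
P'[5]: 0b00010111 ⊕ 0b10111110 ⊕ 0b00100011 = 0b10001010.

P'[1] = 0b11001110, P'[2] = 0b10111010, P'[3] = 0b11100110, P'[4] = 0b01000000, P'[5] = 0b10001010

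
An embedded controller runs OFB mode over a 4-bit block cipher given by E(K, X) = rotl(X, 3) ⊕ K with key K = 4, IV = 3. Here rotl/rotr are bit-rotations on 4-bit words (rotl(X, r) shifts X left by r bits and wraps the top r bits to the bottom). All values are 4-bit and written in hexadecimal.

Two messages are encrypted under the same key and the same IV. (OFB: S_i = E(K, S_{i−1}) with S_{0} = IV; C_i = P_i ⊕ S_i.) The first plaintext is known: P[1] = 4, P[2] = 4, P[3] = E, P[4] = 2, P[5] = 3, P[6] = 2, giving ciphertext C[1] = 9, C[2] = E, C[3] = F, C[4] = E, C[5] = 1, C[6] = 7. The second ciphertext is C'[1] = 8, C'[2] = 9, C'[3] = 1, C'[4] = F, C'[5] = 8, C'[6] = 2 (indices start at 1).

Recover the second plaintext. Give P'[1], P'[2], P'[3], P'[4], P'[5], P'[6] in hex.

In OFB with a reused IV, both messages share the same keystream S_i, so C_i ⊕ C'_i = P_i ⊕ P'_i and thus P'_i = P_i ⊕ C_i ⊕ C'_i.
P'[1]: 4 ⊕ 9 ⊕ 8 = 5.
P'[2]: 4 ⊕ E ⊕ 9 = 3.
P'[3]: E ⊕ F ⊕ 1 = 0.
P'[4]: 2 ⊕ E ⊕ F = 3.
P'[5]: 3 ⊕ 1 ⊕ 8 = A.
P'[6]: 2 ⊕ 7 ⊕ 2 = 7.

P'[1] = 5, P'[2] = 3, P'[3] = 0, P'[4] = 3, P'[5] = A, P'[6] = 7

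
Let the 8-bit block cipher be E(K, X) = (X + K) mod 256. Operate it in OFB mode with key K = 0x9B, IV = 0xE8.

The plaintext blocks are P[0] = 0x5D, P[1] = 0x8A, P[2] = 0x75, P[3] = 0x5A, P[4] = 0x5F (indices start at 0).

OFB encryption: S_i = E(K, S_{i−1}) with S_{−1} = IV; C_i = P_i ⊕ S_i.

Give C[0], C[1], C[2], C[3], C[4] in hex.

C[0]: S = E(K, 0xE8) = 0x83; 0x5D ⊕ 0x83 = 0xDE.
C[1]: S = E(K, 0x83) = 0x1E; 0x8A ⊕ 0x1E = 0x94.
C[2]: S = E(K, 0x1E) = 0xB9; 0x75 ⊕ 0xB9 = 0xCC.
C[3]: S = E(K, 0xB9) = 0x54; 0x5A ⊕ 0x54 = 0x0E.
C[4]: S = E(K, 0x54) = 0xEF; 0x5F ⊕ 0xEF = 0xB0.

C[0] = 0xDE, C[1] = 0x94, C[2] = 0xCC, C[3] = 0x0E, C[4] = 0xB0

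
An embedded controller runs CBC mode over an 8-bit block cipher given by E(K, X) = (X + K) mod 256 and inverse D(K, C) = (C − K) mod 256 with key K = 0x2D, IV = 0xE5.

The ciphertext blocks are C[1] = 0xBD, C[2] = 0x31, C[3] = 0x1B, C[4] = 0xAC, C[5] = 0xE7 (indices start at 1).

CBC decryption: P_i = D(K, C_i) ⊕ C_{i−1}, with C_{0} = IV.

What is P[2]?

P[2]: D(K, 0x31) = 0x04; 0x04 ⊕ 0xBD = 0xB9.

P[2] = 0xB9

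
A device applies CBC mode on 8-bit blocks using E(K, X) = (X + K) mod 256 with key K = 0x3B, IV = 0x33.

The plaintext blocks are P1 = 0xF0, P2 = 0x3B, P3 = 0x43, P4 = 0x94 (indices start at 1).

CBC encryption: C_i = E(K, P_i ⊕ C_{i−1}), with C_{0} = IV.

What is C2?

C1: P1 ⊕ 0x33 = 0xC3; E(K, 0xC3) = 0xFE.
C2: P2 ⊕ 0xFE = 0xC5; E(K, 0xC5) = 0x00.

C2 = 0x00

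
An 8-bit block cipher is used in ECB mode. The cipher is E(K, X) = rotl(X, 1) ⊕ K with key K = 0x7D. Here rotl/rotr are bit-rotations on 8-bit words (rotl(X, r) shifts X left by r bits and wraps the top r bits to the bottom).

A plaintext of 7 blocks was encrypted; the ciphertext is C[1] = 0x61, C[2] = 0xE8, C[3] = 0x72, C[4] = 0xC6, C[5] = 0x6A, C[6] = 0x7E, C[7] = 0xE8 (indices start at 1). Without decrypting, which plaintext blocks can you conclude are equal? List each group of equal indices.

P[2] = P[7]

ECB encrypts each block independently with the same key, so equal ciphertext blocks imply equal plaintext blocks.
C[2] = C[7] = 0xE8, so P[2] = P[7].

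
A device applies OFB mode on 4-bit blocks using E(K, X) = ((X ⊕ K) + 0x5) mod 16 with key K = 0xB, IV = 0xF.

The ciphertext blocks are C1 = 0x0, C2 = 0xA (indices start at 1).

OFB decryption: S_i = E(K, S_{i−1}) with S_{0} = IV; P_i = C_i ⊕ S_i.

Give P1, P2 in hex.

P1: S = E(K, 0xF) = 0x9; 0x0 ⊕ 0x9 = 0x9.
P2: S = E(K, 0x9) = 0x7; 0xA ⊕ 0x7 = 0xD.

P1 = 0x9, P2 = 0xD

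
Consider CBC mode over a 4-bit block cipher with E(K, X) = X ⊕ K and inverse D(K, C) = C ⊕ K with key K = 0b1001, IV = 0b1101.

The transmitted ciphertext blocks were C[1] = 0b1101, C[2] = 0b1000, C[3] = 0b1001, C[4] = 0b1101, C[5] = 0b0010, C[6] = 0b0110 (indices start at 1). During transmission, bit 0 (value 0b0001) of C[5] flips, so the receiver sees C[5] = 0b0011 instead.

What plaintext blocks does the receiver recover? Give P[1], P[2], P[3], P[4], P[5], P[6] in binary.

P[1] = 0b1001, P[2] = 0b1100, P[3] = 0b1000, P[4] = 0b1101, P[5] = 0b0111, P[6] = 0b1100

CBC decryption: P_i = D(K, C_i) ⊕ C_{i−1}, with C_{0} = IV.
Only C[5] changed, to 0b0011. In CBC, a change in C_i garbles P_i and flips the same bit in P_{i+1}. Decrypting the received ciphertext:
P[1]: D(K, 0b1101) = 0b0100; 0b0100 ⊕ 0b1101 = 0b1001.
P[2]: D(K, 0b1000) = 0b0001; 0b0001 ⊕ 0b1101 = 0b1100.
P[3]: D(K, 0b1001) = 0b0000; 0b0000 ⊕ 0b1000 = 0b1000.
P[4]: D(K, 0b1101) = 0b0100; 0b0100 ⊕ 0b1001 = 0b1101.
P[5]: D(K, 0b0011) = 0b1010; 0b1010 ⊕ 0b1101 = 0b0111.
P[6]: D(K, 0b0110) = 0b1111; 0b1111 ⊕ 0b0011 = 0b1100.
Blocks that differ from the original plaintext: P[5], P[6].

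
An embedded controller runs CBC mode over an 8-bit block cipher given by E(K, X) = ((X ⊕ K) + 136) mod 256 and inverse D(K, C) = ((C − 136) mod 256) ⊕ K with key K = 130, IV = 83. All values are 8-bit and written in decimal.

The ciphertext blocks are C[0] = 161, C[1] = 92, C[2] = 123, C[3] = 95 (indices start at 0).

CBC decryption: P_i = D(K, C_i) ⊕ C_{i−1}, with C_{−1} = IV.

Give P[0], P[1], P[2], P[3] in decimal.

P[0]: D(K, 161) = 155; 155 ⊕ 83 = 200.
P[1]: D(K, 92) = 86; 86 ⊕ 161 = 247.
P[2]: D(K, 123) = 113; 113 ⊕ 92 = 45.
P[3]: D(K, 95) = 85; 85 ⊕ 123 = 46.

P[0] = 200, P[1] = 247, P[2] = 45, P[3] = 46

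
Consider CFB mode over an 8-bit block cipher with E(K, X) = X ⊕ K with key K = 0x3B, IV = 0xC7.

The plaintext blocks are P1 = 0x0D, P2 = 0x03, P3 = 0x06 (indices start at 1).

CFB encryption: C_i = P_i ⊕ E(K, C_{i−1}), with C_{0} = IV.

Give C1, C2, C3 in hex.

C1 = 0xF1, C2 = 0xC9, C3 = 0xF4

C1: E(K, 0xC7) = 0xFC; 0x0D ⊕ 0xFC = 0xF1.
C2: E(K, 0xF1) = 0xCA; 0x03 ⊕ 0xCA = 0xC9.
C3: E(K, 0xC9) = 0xF2; 0x06 ⊕ 0xF2 = 0xF4.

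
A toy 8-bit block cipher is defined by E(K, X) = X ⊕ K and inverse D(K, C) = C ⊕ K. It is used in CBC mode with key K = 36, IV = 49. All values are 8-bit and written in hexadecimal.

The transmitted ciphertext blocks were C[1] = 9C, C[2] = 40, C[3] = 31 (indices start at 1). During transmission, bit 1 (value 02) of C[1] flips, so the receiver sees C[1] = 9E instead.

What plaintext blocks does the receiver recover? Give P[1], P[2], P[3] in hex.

CBC decryption: P_i = D(K, C_i) ⊕ C_{i−1}, with C_{0} = IV.
Only C[1] changed, to 9E. In CBC, a change in C_i garbles P_i and flips the same bit in P_{i+1}. Decrypting the received ciphertext:
P[1]: D(K, 9E) = A8; A8 ⊕ 49 = E1.
P[2]: D(K, 40) = 76; 76 ⊕ 9E = E8.
P[3]: D(K, 31) = 07; 07 ⊕ 40 = 47.
Blocks that differ from the original plaintext: P[1], P[2].

P[1] = E1, P[2] = E8, P[3] = 47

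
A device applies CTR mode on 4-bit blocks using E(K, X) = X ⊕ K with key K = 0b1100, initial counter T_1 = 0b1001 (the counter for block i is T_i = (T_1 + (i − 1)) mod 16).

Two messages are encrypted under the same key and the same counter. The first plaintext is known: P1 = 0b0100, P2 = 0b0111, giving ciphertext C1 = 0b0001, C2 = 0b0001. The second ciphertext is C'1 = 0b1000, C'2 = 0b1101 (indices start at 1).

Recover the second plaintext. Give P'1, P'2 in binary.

P'1 = 0b1101, P'2 = 0b1011

In CTR with a reused counter, both messages share the same keystream S_i, so C_i ⊕ C'_i = P_i ⊕ P'_i and thus P'_i = P_i ⊕ C_i ⊕ C'_i.
P'1: 0b0100 ⊕ 0b0001 ⊕ 0b1000 = 0b1101.
P'2: 0b0111 ⊕ 0b0001 ⊕ 0b1101 = 0b1011.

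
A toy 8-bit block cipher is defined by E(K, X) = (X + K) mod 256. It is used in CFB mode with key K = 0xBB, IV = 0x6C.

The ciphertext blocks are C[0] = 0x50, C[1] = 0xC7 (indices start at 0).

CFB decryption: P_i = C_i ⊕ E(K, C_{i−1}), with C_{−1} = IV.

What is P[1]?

P[1] = 0xCC

P[1]: E(K, 0x50) = 0x0B; 0xC7 ⊕ 0x0B = 0xCC.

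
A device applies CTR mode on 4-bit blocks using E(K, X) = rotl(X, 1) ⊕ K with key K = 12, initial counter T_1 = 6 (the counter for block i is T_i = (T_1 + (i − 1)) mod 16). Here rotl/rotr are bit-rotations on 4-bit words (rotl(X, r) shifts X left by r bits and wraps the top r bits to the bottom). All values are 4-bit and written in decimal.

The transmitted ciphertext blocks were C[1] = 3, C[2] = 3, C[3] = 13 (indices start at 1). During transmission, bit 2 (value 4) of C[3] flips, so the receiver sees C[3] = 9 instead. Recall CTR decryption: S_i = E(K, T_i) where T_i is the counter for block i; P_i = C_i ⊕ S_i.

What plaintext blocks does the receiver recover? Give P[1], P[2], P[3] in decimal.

Only C[3] changed, to 9. In CTR, a change in C_i flips the same bit in P_i only; the keystream is unaffected. Decrypting the received ciphertext:
P[1]: T = 6, S = E(K, T) = 0; 3 ⊕ 0 = 3.
P[2]: T = 7, S = E(K, T) = 2; 3 ⊕ 2 = 1.
P[3]: T = 8, S = E(K, T) = 13; 9 ⊕ 13 = 4.
Blocks that differ from the original plaintext: P[3].

P[1] = 3, P[2] = 1, P[3] = 4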